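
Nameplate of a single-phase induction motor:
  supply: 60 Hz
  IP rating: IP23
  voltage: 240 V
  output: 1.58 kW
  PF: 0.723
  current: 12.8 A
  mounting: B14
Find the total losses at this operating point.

P_in = V·I·cosφ = 240×12.8×0.723 = 2221 W
P_out = 1580 W
Losses = P_in − P_out = 2221 − 1580 = 641 W

641 W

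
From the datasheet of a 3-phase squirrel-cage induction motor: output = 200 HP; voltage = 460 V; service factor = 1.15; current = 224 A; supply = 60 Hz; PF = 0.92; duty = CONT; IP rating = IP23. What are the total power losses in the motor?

P_in = √3·V·I·cosφ = 1.732×460×224×0.92 = 164188 W
P_out = 200×746 = 149200 W
Losses = P_in − P_out = 164188 − 149200 = 14988 W

15 kW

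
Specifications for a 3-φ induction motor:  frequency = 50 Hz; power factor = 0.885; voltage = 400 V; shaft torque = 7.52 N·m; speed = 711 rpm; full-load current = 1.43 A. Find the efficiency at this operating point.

63.9 %

ω = 2π × 711/60 = 74.46 rad/s; P_out = τω = 7.52 × 74.46 = 560 W
P_in = √3·V_L·I_L·cosφ = 1.732 × 400 × 1.43 × 0.885 = 877 W
η = P_out / P_in = 560 / 877 = 0.639 = 63.9%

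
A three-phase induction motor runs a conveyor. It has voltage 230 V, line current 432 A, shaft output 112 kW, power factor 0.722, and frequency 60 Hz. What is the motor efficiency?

P_out = 112 kW = 112000 W
P_in = √3·V_L·I_L·cosφ = 1.732 × 230 × 432 × 0.722 = 124250 W
η = P_out / P_in = 112000 / 124250 = 0.901 = 90.1%

90.1 %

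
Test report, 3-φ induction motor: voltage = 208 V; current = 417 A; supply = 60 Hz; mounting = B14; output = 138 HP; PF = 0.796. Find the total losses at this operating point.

P_in = √3·V·I·cosφ = 1.732×208×417×0.796 = 119580 W
P_out = 138×746 = 102948 W
Losses = P_in − P_out = 119580 − 102948 = 16632 W

16600 W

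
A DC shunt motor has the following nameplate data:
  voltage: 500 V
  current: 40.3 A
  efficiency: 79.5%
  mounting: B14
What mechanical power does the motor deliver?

P_in = V·I = 500 × 40.3 = 20150 W
P_out = η·P_in = 0.795 × 20150 = 16019 W

16 kW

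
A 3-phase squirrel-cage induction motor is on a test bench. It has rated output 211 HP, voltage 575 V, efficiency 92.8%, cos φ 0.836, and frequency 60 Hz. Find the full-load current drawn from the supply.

P_out = 211 × 746 = 157406 W
P_in = P_out / η = 157406 / 0.928 = 169619 W
I_L = P_in / (√3·V_L·cosφ) = 169619 / (1.732 × 575 × 0.836) = 204 A

204 A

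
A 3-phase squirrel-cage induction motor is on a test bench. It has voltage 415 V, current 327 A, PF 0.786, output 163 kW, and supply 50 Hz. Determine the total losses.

21.7 kW

P_in = √3·V·I·cosφ = 1.732×415×327×0.786 = 184742 W
P_out = 163000 W
Losses = P_in − P_out = 184742 − 163000 = 21742 W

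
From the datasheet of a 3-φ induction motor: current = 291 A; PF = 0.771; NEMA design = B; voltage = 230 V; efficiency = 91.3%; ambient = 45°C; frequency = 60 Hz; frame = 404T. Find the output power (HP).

P_in = √3·V·I·cosφ = 1.732 × 230 × 291 × 0.771 = 89376 W
P_out = η·P_in = 0.913 × 89376 = 81600 W
= 81600/746 = 109 HP

109 HP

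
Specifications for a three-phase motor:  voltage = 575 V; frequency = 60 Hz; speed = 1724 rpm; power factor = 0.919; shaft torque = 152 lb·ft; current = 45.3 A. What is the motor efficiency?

89.7 %

τ = 152 lb·ft × 1.356 = 206.1 N·m
ω = 2π × 1724/60 = 180.5 rad/s; P_out = τω = 206.1 × 180.5 = 37201 W
P_in = √3·V_L·I_L·cosφ = 1.732 × 575 × 45.3 × 0.919 = 41460 W
η = P_out / P_in = 37201 / 41460 = 0.897 = 89.7%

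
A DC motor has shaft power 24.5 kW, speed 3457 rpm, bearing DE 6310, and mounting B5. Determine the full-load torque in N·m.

ω = 2π × 3457/60 = 362 rad/s
τ = P/ω = 24500/362 = 67.7 N·m

67.7 N·m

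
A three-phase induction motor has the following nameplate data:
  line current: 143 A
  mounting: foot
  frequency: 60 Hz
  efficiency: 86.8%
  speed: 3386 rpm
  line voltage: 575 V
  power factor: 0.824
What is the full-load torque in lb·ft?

212 lb·ft

P_in = √3·V·I·cosφ = 1.732 × 575 × 143 × 0.824 = 117349 W
P_out = η·P_in = 0.868 × 117349 = 101859 W
n = 3386 rpm
ω = 2π×3386/60 = 354.6 rad/s
τ = P_out/ω = 101859/354.6 = 287.3 N·m
In lb·ft: 287.3/1.356 = 212 lb·ft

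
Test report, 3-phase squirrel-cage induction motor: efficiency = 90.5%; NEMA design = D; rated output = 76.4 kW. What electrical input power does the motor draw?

84.4 kW

P_out = 76400 W
P_in = P_out/η = 76400/0.905 = 84420 W = 84.4 kW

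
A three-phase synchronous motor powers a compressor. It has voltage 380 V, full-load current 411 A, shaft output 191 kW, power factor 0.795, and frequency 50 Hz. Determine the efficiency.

P_out = 191 kW = 191000 W
P_in = √3·V_L·I_L·cosφ = 1.732 × 380 × 411 × 0.795 = 215050 W
η = P_out / P_in = 191000 / 215050 = 0.888 = 88.8%

88.8 %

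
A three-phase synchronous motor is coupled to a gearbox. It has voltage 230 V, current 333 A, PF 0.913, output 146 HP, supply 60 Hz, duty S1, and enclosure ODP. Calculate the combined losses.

P_in = √3·V·I·cosφ = 1.732×230×333×0.913 = 121113 W
P_out = 146×746 = 108916 W
Losses = P_in − P_out = 121113 − 108916 = 12197 W

12200 W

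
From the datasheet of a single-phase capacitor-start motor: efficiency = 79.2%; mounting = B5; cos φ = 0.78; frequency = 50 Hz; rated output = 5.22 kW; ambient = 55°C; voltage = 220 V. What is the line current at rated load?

P_out = 5.22 kW = 5220 W
P_in = P_out / η = 5220 / 0.792 = 6591 W
I = P_in / (V·cosφ) = 6591 / (220 × 0.78) = 38.4 A

38.4 A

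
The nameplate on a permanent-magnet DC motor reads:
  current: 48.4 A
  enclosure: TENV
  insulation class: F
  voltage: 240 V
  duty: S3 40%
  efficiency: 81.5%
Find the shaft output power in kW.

9.47 kW

P_in = V·I = 240 × 48.4 = 11616 W
P_out = η·P_in = 0.815 × 11616 = 9467 W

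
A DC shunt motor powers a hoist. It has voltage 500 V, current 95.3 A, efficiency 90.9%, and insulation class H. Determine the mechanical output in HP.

P_in = V·I = 500 × 95.3 = 47650 W
P_out = η·P_in = 0.909 × 47650 = 43314 W
= 43314/746 = 58.1 HP

58.1 HP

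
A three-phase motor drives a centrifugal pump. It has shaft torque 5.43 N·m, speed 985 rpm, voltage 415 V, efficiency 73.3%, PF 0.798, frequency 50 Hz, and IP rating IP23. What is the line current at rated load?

1.33 A

ω = 2π×985/60 = 103.1 rad/s; P_out = τω = 5.43 × 103.1 = 560 W
P_in = P_out / η = 560 / 0.733 = 764 W
I_L = P_in / (√3·V_L·cosφ) = 764 / (1.732 × 415 × 0.798) = 1.33 A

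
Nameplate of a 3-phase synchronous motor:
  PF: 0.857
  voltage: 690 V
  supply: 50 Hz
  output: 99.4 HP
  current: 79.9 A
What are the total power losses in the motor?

7.68 kW

P_in = √3·V·I·cosφ = 1.732×690×79.9×0.857 = 81832 W
P_out = 99.4×746 = 74152 W
Losses = P_in − P_out = 81832 − 74152 = 7680 W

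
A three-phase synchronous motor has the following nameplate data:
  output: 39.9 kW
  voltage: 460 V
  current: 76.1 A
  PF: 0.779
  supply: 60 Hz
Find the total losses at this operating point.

7330 W

P_in = √3·V·I·cosφ = 1.732×460×76.1×0.779 = 47231 W
P_out = 39900 W
Losses = P_in − P_out = 47231 − 39900 = 7331 W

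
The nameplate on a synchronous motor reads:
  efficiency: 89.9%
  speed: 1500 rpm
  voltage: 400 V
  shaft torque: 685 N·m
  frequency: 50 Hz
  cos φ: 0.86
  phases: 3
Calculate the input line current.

201 A

ω = 2π×1500/60 = 157.1 rad/s; P_out = τω = 685 × 157.1 = 107614 W
P_in = P_out / η = 107614 / 0.899 = 119704 W
I_L = P_in / (√3·V_L·cosφ) = 119704 / (1.732 × 400 × 0.86) = 201 A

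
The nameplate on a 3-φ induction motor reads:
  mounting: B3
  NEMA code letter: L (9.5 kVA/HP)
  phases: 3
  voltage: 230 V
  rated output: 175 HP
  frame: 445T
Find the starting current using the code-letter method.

4170 A

S_LR = 9.5 × 175 = 1662.5 kVA
I_LR = S_LR/(√3·V_L) = 1662500/(1.732×230) = 4170 A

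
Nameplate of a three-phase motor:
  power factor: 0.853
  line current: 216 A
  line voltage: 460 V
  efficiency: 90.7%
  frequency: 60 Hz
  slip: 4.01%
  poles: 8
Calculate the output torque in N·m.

P_in = √3·V·I·cosφ = 1.732 × 460 × 216 × 0.853 = 146794 W
P_out = η·P_in = 0.907 × 146794 = 133142 W
n_s = 120×60/8 = 900 rpm; n = 900×(1−0.0401) = 864 rpm
ω = 2π×864/60 = 90.48 rad/s
τ = P_out/ω = 133142/90.48 = 1470 N·m

1470 N·m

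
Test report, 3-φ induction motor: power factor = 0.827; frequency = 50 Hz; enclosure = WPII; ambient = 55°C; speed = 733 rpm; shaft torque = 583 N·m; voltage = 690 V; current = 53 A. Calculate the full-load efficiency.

85.4 %

ω = 2π × 733/60 = 76.76 rad/s; P_out = τω = 583 × 76.76 = 44751 W
P_in = √3·V_L·I_L·cosφ = 1.732 × 690 × 53 × 0.827 = 52382 W
η = P_out / P_in = 44751 / 52382 = 0.854 = 85.4%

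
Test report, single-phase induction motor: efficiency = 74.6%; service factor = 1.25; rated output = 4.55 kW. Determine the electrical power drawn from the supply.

6.1 kW

P_out = 4550 W
P_in = P_out/η = 4550/0.746 = 6099 W = 6.1 kW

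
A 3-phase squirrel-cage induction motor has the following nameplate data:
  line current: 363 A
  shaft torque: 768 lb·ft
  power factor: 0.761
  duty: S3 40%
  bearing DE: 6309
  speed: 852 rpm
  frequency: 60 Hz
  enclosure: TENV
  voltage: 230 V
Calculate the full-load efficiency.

84.4 %

τ = 768 lb·ft × 1.356 = 1041 N·m
ω = 2π × 852/60 = 89.22 rad/s; P_out = τω = 1041 × 89.22 = 92878 W
P_in = √3·V_L·I_L·cosφ = 1.732 × 230 × 363 × 0.761 = 110044 W
η = P_out / P_in = 92878 / 110044 = 0.844 = 84.4%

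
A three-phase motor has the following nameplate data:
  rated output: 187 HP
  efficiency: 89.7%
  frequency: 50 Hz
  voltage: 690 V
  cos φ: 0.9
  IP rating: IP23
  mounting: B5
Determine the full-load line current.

P_out = 187 × 746 = 139502 W
P_in = P_out / η = 139502 / 0.897 = 155521 W
I_L = P_in / (√3·V_L·cosφ) = 155521 / (1.732 × 690 × 0.9) = 145 A

145 A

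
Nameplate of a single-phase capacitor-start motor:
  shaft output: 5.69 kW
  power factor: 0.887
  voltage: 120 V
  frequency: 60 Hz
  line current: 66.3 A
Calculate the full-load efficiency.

P_out = 5.69 kW = 5690 W
P_in = V·I·cosφ = 120 × 66.3 × 0.887 = 7057 W
η = P_out / P_in = 5690 / 7057 = 0.806 = 80.6%

80.6 %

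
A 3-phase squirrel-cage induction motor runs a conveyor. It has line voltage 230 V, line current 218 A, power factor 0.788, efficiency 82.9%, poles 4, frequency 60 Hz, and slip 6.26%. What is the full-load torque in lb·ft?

P_in = √3·V·I·cosφ = 1.732 × 230 × 218 × 0.788 = 68432 W
P_out = η·P_in = 0.829 × 68432 = 56730 W
n_s = 120×60/4 = 1800 rpm; n = 1800×(1−0.0626) = 1687 rpm
ω = 2π×1687/60 = 176.7 rad/s
τ = P_out/ω = 56730/176.7 = 321.1 N·m
In lb·ft: 321.1/1.356 = 237 lb·ft

237 lb·ft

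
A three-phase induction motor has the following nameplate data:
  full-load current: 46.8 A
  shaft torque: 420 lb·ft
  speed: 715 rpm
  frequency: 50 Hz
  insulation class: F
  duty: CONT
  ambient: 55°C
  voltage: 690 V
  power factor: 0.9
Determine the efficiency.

τ = 420 lb·ft × 1.356 = 569.5 N·m
ω = 2π × 715/60 = 74.87 rad/s; P_out = τω = 569.5 × 74.87 = 42638 W
P_in = √3·V_L·I_L·cosφ = 1.732 × 690 × 46.8 × 0.9 = 50337 W
η = P_out / P_in = 42638 / 50337 = 0.847 = 84.7%

84.7 %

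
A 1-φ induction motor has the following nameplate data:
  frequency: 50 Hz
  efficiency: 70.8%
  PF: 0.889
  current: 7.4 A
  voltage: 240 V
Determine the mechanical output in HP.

P_in = V·I·cosφ = 240 × 7.4 × 0.889 = 1579 W
P_out = η·P_in = 0.708 × 1579 = 1118 W
= 1118/746 = 1.5 HP

1.5 HP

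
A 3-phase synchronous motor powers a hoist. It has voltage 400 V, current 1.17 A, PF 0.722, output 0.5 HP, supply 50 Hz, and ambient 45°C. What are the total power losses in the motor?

P_in = √3·V·I·cosφ = 1.732×400×1.17×0.722 = 585 W
P_out = 0.5×746 = 373 W
Losses = P_in − P_out = 585 − 373 = 212 W

212 W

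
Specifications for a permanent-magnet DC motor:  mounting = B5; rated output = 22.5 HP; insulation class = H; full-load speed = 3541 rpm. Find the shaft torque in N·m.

P_out = 22.5 × 746 = 16785 W
ω = 2π × 3541/60 = 370.8 rad/s
τ = P_out/ω = 16785/370.8 = 45.3 N·m

45.3 N·m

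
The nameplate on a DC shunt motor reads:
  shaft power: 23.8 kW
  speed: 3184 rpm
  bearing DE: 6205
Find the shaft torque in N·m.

ω = 2π × 3184/60 = 333.4 rad/s
τ = P/ω = 23800/333.4 = 71.4 N·m

71.4 N·m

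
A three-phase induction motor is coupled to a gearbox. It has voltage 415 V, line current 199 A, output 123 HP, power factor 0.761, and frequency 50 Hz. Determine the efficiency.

P_out = 123 × 746 = 91758 W
P_in = √3·V_L·I_L·cosφ = 1.732 × 415 × 199 × 0.761 = 108851 W
η = P_out / P_in = 91758 / 108851 = 0.843 = 84.3%

84.3 %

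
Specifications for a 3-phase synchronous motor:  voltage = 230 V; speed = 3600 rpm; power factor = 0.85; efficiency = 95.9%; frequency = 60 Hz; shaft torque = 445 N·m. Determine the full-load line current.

ω = 2π×3600/60 = 377 rad/s; P_out = τω = 445 × 377 = 167765 W
P_in = P_out / η = 167765 / 0.959 = 174937 W
I_L = P_in / (√3·V_L·cosφ) = 174937 / (1.732 × 230 × 0.85) = 517 A

517 A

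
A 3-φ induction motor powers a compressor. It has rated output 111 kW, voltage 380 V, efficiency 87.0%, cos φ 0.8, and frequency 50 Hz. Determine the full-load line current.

P_out = 111 kW = 111000 W
P_in = P_out / η = 111000 / 0.870 = 127586 W
I_L = P_in / (√3·V_L·cosφ) = 127586 / (1.732 × 380 × 0.8) = 242 A

242 A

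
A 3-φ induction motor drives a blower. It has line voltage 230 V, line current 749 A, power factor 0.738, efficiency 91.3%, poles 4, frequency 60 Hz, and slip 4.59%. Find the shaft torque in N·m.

P_in = √3·V·I·cosφ = 1.732 × 230 × 749 × 0.738 = 220198 W
P_out = η·P_in = 0.913 × 220198 = 201041 W
n_s = 120×60/4 = 1800 rpm; n = 1800×(1−0.0459) = 1717 rpm
ω = 2π×1717/60 = 179.8 rad/s
τ = P_out/ω = 201041/179.8 = 1120 N·m

1120 N·m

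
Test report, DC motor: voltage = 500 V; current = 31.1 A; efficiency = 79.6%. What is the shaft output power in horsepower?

P_in = V·I = 500 × 31.1 = 15550 W
P_out = η·P_in = 0.796 × 15550 = 12378 W
= 12378/746 = 16.6 HP

16.6 HP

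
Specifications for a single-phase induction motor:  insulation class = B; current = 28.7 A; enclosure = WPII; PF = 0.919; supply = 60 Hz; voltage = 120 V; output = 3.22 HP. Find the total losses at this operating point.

763 W

P_in = V·I·cosφ = 120×28.7×0.919 = 3165 W
P_out = 3.22×746 = 2402 W
Losses = P_in − P_out = 3165 − 2402 = 763 W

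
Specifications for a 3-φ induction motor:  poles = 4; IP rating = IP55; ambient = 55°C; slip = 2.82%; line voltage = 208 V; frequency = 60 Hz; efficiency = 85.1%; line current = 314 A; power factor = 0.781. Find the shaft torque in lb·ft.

303 lb·ft

P_in = √3·V·I·cosφ = 1.732 × 208 × 314 × 0.781 = 88347 W
P_out = η·P_in = 0.851 × 88347 = 75183 W
n_s = 120×60/4 = 1800 rpm; n = 1800×(1−0.0282) = 1749 rpm
ω = 2π×1749/60 = 183.2 rad/s
τ = P_out/ω = 75183/183.2 = 410.4 N·m
In lb·ft: 410.4/1.356 = 303 lb·ft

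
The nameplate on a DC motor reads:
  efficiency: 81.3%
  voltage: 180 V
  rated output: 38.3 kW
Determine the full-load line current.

P_out = 38.3 kW = 38300 W
P_in = P_out / η = 38300 / 0.813 = 47109 W
I = P_in / V = 47109 / 180 = 262 A

262 A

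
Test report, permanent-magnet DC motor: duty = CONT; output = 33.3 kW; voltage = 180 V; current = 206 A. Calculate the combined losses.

3780 W

P_in = V·I = 180×206 = 37080 W
P_out = 33300 W
Losses = P_in − P_out = 37080 − 33300 = 3780 W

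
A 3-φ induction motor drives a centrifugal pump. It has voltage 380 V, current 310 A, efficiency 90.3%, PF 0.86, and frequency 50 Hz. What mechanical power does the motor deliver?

158 kW

P_in = √3·V·I·cosφ = 1.732 × 380 × 310 × 0.86 = 175465 W
P_out = η·P_in = 0.903 × 175465 = 158445 W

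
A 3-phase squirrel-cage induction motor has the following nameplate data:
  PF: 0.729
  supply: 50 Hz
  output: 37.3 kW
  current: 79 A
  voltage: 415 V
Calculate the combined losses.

4100 W

P_in = √3·V·I·cosφ = 1.732×415×79×0.729 = 41395 W
P_out = 37300 W
Losses = P_in − P_out = 41395 − 37300 = 4095 W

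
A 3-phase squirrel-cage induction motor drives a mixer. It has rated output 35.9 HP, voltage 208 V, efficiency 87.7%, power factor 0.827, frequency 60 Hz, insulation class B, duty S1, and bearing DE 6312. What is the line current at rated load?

P_out = 35.9 × 746 = 26781 W
P_in = P_out / η = 26781 / 0.877 = 30537 W
I_L = P_in / (√3·V_L·cosφ) = 30537 / (1.732 × 208 × 0.827) = 102 A

102 A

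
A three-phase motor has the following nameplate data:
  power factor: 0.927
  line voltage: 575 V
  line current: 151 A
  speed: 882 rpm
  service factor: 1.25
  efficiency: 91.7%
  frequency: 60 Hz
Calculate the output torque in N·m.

P_in = √3·V·I·cosφ = 1.732 × 575 × 151 × 0.927 = 139403 W
P_out = η·P_in = 0.917 × 139403 = 127833 W
n = 882 rpm
ω = 2π×882/60 = 92.36 rad/s
τ = P_out/ω = 127833/92.36 = 1380 N·m

1380 N·m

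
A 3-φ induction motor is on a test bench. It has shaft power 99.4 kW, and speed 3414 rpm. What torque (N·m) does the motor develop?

ω = 2π × 3414/60 = 357.5 rad/s
τ = P/ω = 99400/357.5 = 278 N·m

278 N·m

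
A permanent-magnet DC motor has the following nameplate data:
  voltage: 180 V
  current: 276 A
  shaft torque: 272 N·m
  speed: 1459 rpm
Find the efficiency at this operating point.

ω = 2π × 1459/60 = 152.8 rad/s; P_out = τω = 272 × 152.8 = 41562 W
P_in = V·I = 180 × 276 = 49680 W
η = P_out / P_in = 41562 / 49680 = 0.837 = 83.7%

83.7 %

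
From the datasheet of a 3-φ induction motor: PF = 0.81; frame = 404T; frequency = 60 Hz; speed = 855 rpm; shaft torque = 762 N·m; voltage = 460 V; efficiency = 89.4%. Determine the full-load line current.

118 A

ω = 2π×855/60 = 89.54 rad/s; P_out = τω = 762 × 89.54 = 68229 W
P_in = P_out / η = 68229 / 0.894 = 76319 W
I_L = P_in / (√3·V_L·cosφ) = 76319 / (1.732 × 460 × 0.81) = 118 A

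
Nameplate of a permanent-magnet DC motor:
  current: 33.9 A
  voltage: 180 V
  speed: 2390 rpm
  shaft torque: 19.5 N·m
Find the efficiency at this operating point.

ω = 2π × 2390/60 = 250.3 rad/s; P_out = τω = 19.5 × 250.3 = 4881 W
P_in = V·I = 180 × 33.9 = 6102 W
η = P_out / P_in = 4881 / 6102 = 0.800 = 80.0%

80.0 %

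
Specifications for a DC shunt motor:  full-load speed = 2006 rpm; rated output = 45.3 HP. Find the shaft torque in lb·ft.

119 lb·ft

P_out = 45.3 × 746 = 33794 W
ω = 2π × 2006/60 = 210.1 rad/s
τ = P_out/ω = 33794/210.1 = 160.8 N·m
In lb·ft: 160.8/1.356 = 119 lb·ft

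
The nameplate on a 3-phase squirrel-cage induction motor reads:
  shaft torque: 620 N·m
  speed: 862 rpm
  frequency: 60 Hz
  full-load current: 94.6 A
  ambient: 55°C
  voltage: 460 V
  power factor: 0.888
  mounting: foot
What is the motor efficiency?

ω = 2π × 862/60 = 90.27 rad/s; P_out = τω = 620 × 90.27 = 55967 W
P_in = √3·V_L·I_L·cosφ = 1.732 × 460 × 94.6 × 0.888 = 66928 W
η = P_out / P_in = 55967 / 66928 = 0.836 = 83.6%

83.6 %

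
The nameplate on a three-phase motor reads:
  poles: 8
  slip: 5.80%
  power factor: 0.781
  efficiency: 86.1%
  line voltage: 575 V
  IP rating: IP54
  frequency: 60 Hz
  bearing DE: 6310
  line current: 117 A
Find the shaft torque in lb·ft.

651 lb·ft

P_in = √3·V·I·cosφ = 1.732 × 575 × 117 × 0.781 = 91002 W
P_out = η·P_in = 0.861 × 91002 = 78353 W
n_s = 120×60/8 = 900 rpm; n = 900×(1−0.058) = 848 rpm
ω = 2π×848/60 = 88.8 rad/s
τ = P_out/ω = 78353/88.8 = 882.4 N·m
In lb·ft: 882.4/1.356 = 651 lb·ft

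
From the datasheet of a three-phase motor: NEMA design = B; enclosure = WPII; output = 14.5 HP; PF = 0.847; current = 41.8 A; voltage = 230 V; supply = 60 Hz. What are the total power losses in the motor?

3290 W

P_in = √3·V·I·cosφ = 1.732×230×41.8×0.847 = 14104 W
P_out = 14.5×746 = 10817 W
Losses = P_in − P_out = 14104 − 10817 = 3287 W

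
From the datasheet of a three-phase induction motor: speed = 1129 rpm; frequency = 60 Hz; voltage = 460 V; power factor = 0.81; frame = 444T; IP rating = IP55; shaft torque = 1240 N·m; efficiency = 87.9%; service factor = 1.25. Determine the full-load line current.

ω = 2π×1129/60 = 118.2 rad/s; P_out = τω = 1240 × 118.2 = 146568 W
P_in = P_out / η = 146568 / 0.879 = 166744 W
I_L = P_in / (√3·V_L·cosφ) = 166744 / (1.732 × 460 × 0.81) = 258 A

258 A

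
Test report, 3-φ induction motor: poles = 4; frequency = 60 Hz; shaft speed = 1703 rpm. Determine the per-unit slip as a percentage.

5.4 %

n_s = 120f/p = 120×60/4 = 1800 rpm
s = (n_s − n)/n_s = (1800 − 1703)/1800 = 0.0539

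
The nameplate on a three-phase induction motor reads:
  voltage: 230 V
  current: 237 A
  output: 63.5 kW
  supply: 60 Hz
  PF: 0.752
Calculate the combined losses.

P_in = √3·V·I·cosφ = 1.732×230×237×0.752 = 70997 W
P_out = 63500 W
Losses = P_in − P_out = 70997 − 63500 = 7497 W

7500 W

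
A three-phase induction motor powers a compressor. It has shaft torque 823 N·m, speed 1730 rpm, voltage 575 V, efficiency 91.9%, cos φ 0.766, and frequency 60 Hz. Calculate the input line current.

ω = 2π×1730/60 = 181.2 rad/s; P_out = τω = 823 × 181.2 = 149128 W
P_in = P_out / η = 149128 / 0.919 = 162272 W
I_L = P_in / (√3·V_L·cosφ) = 162272 / (1.732 × 575 × 0.766) = 213 A

213 A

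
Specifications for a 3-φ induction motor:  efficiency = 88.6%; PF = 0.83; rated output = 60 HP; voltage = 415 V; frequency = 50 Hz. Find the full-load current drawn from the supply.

84.7 A

P_out = 60 × 746 = 44760 W
P_in = P_out / η = 44760 / 0.886 = 50519 W
I_L = P_in / (√3·V_L·cosφ) = 50519 / (1.732 × 415 × 0.83) = 84.7 A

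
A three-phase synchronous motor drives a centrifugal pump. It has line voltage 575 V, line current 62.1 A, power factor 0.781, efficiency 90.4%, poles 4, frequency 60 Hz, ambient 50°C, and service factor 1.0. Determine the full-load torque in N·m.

P_in = √3·V·I·cosφ = 1.732 × 575 × 62.1 × 0.781 = 48301 W
P_out = η·P_in = 0.904 × 48301 = 43664 W
n = n_s = 120×60/4 = 1800 rpm (synchronous)
ω = 2π×1800/60 = 188.5 rad/s
τ = P_out/ω = 43664/188.5 = 232 N·m

232 N·m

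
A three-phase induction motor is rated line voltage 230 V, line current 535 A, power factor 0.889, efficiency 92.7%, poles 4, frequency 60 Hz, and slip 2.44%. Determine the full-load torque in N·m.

955 N·m

P_in = √3·V·I·cosφ = 1.732 × 230 × 535 × 0.889 = 189466 W
P_out = η·P_in = 0.927 × 189466 = 175635 W
n_s = 120×60/4 = 1800 rpm; n = 1800×(1−0.0244) = 1756 rpm
ω = 2π×1756/60 = 183.9 rad/s
τ = P_out/ω = 175635/183.9 = 955 N·m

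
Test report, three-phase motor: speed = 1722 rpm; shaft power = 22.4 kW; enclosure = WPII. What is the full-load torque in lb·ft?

91.6 lb·ft

ω = 2π × 1722/60 = 180.3 rad/s
τ = P/ω = 22400/180.3 = 124.2 N·m
In lb·ft: 124.2/1.356 = 91.6 lb·ft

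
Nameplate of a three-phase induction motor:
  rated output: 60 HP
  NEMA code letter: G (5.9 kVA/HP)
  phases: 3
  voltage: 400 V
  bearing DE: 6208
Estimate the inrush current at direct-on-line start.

S_LR = 5.9 × 60 = 354 kVA
I_LR = S_LR/(√3·V_L) = 354000/(1.732×400) = 511 A

511 A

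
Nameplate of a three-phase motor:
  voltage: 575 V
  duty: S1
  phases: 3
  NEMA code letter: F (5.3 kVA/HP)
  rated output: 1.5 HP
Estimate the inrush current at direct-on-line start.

S_LR = 5.3 × 1.5 = 7.95 kVA
I_LR = S_LR/(√3·V_L) = 7950/(1.732×575) = 7.98 A

7.98 A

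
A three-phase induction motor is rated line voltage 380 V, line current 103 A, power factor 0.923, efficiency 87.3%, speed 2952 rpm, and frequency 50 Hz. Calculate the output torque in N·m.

P_in = √3·V·I·cosφ = 1.732 × 380 × 103 × 0.923 = 62571 W
P_out = η·P_in = 0.873 × 62571 = 54624 W
n = 2952 rpm
ω = 2π×2952/60 = 309.1 rad/s
τ = P_out/ω = 54624/309.1 = 177 N·m

177 N·m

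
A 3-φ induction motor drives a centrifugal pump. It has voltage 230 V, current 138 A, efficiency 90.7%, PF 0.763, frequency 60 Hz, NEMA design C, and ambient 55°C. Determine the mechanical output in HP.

51 HP

P_in = √3·V·I·cosφ = 1.732 × 230 × 138 × 0.763 = 41945 W
P_out = η·P_in = 0.907 × 41945 = 38044 W
= 38044/746 = 51 HP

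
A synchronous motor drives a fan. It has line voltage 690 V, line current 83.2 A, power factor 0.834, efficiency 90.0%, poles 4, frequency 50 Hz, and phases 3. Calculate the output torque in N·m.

P_in = √3·V·I·cosφ = 1.732 × 690 × 83.2 × 0.834 = 82925 W
P_out = η·P_in = 0.9 × 82925 = 74633 W
n = n_s = 120×50/4 = 1500 rpm (synchronous)
ω = 2π×1500/60 = 157.1 rad/s
τ = P_out/ω = 74633/157.1 = 475 N·m

475 N·m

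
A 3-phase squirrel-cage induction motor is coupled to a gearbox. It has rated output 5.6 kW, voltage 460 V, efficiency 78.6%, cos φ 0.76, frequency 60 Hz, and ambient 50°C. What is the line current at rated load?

11.8 A

P_out = 5.6 kW = 5600 W
P_in = P_out / η = 5600 / 0.786 = 7125 W
I_L = P_in / (√3·V_L·cosφ) = 7125 / (1.732 × 460 × 0.76) = 11.8 A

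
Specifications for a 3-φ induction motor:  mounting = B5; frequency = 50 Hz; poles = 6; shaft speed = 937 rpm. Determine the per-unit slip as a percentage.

n_s = 120f/p = 120×50/6 = 1000 rpm
s = (n_s − n)/n_s = (1000 − 937)/1000 = 0.0630

6.30 %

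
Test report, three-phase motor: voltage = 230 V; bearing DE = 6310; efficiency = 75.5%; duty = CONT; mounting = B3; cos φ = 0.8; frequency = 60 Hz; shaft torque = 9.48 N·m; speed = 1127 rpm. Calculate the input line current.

ω = 2π×1127/60 = 118 rad/s; P_out = τω = 9.48 × 118 = 1119 W
P_in = P_out / η = 1119 / 0.755 = 1482 W
I_L = P_in / (√3·V_L·cosφ) = 1482 / (1.732 × 230 × 0.8) = 4.65 A

4.65 A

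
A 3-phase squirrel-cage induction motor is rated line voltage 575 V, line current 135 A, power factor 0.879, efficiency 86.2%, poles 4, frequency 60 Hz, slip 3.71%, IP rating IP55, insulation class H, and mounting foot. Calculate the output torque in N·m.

561 N·m

P_in = √3·V·I·cosφ = 1.732 × 575 × 135 × 0.879 = 118178 W
P_out = η·P_in = 0.862 × 118178 = 101869 W
n_s = 120×60/4 = 1800 rpm; n = 1800×(1−0.0371) = 1733 rpm
ω = 2π×1733/60 = 181.5 rad/s
τ = P_out/ω = 101869/181.5 = 561 N·m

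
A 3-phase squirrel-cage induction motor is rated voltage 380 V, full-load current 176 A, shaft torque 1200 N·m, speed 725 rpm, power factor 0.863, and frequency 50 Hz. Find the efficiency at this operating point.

ω = 2π × 725/60 = 75.92 rad/s; P_out = τω = 1200 × 75.92 = 91104 W
P_in = √3·V_L·I_L·cosφ = 1.732 × 380 × 176 × 0.863 = 99967 W
η = P_out / P_in = 91104 / 99967 = 0.911 = 91.1%

91.1 %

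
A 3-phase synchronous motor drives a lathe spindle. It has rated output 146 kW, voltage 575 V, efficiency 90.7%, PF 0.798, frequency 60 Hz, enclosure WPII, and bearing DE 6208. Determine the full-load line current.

203 A

P_out = 146 kW = 146000 W
P_in = P_out / η = 146000 / 0.907 = 160970 W
I_L = P_in / (√3·V_L·cosφ) = 160970 / (1.732 × 575 × 0.798) = 203 A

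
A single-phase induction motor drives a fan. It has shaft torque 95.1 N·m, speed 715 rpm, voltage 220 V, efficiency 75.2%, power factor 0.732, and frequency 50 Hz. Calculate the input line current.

58.8 A

ω = 2π×715/60 = 74.87 rad/s; P_out = τω = 95.1 × 74.87 = 7120 W
P_in = P_out / η = 7120 / 0.752 = 9468 W
I = P_in / (V·cosφ) = 9468 / (220 × 0.732) = 58.8 A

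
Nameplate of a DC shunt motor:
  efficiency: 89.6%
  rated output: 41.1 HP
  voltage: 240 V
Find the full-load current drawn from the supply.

143 A

P_out = 41.1 × 746 = 30661 W
P_in = P_out / η = 30661 / 0.896 = 34220 W
I = P_in / V = 34220 / 240 = 143 A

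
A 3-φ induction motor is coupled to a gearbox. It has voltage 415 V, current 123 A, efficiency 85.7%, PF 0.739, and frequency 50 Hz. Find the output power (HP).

75.1 HP

P_in = √3·V·I·cosφ = 1.732 × 415 × 123 × 0.739 = 65335 W
P_out = η·P_in = 0.857 × 65335 = 55992 W
= 55992/746 = 75.1 HP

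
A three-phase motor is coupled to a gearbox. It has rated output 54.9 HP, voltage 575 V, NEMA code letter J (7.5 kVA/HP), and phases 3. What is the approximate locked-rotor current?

413 A

S_LR = 7.5 × 54.9 = 411.75 kVA
I_LR = S_LR/(√3·V_L) = 411750/(1.732×575) = 413 A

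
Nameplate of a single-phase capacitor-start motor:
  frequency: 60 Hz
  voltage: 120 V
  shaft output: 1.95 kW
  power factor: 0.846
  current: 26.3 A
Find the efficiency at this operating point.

73.0 %

P_out = 1.95 kW = 1950 W
P_in = V·I·cosφ = 120 × 26.3 × 0.846 = 2670 W
η = P_out / P_in = 1950 / 2670 = 0.730 = 73.0%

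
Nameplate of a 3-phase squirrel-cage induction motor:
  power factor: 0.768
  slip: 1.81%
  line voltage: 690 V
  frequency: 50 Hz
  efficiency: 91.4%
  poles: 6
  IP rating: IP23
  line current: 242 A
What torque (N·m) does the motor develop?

1970 N·m

P_in = √3·V·I·cosφ = 1.732 × 690 × 242 × 0.768 = 222113 W
P_out = η·P_in = 0.914 × 222113 = 203011 W
n_s = 120×50/6 = 1000 rpm; n = 1000×(1−0.0181) = 982 rpm
ω = 2π×982/60 = 102.8 rad/s
τ = P_out/ω = 203011/102.8 = 1970 N·m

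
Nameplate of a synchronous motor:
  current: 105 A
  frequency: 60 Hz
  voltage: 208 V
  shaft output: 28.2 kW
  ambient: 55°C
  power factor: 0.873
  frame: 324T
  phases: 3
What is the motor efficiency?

P_out = 28.2 kW = 28200 W
P_in = √3·V_L·I_L·cosφ = 1.732 × 208 × 105 × 0.873 = 33023 W
η = P_out / P_in = 28200 / 33023 = 0.854 = 85.4%

85.4 %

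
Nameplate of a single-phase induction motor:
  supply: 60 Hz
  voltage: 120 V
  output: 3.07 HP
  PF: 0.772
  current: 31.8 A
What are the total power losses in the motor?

P_in = V·I·cosφ = 120×31.8×0.772 = 2946 W
P_out = 3.07×746 = 2290 W
Losses = P_in − P_out = 2946 − 2290 = 656 W

656 W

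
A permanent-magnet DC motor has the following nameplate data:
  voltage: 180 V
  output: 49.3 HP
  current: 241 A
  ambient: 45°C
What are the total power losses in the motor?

P_in = V·I = 180×241 = 43380 W
P_out = 49.3×746 = 36778 W
Losses = P_in − P_out = 43380 − 36778 = 6602 W

6600 W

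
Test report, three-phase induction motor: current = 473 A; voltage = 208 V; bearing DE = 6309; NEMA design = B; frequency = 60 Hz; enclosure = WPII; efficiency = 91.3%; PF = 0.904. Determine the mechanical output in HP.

P_in = √3·V·I·cosφ = 1.732 × 208 × 473 × 0.904 = 154043 W
P_out = η·P_in = 0.913 × 154043 = 140641 W
= 140641/746 = 189 HP

189 HP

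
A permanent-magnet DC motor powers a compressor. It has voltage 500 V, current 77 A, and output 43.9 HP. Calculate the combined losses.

5.75 kW

P_in = V·I = 500×77 = 38500 W
P_out = 43.9×746 = 32749 W
Losses = P_in − P_out = 38500 − 32749 = 5751 W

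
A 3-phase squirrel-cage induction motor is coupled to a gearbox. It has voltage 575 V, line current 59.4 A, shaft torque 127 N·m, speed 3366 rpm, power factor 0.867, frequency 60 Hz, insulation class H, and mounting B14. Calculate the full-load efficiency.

ω = 2π × 3366/60 = 352.5 rad/s; P_out = τω = 127 × 352.5 = 44768 W
P_in = √3·V_L·I_L·cosφ = 1.732 × 575 × 59.4 × 0.867 = 51289 W
η = P_out / P_in = 44768 / 51289 = 0.873 = 87.3%

87.3 %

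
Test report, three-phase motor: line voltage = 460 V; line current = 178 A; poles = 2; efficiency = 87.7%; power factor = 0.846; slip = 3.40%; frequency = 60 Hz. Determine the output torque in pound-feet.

P_in = √3·V·I·cosφ = 1.732 × 460 × 178 × 0.846 = 119976 W
P_out = η·P_in = 0.877 × 119976 = 105219 W
n_s = 120×60/2 = 3600 rpm; n = 3600×(1−0.034) = 3478 rpm
ω = 2π×3478/60 = 364.2 rad/s
τ = P_out/ω = 105219/364.2 = 288.9 N·m
In lb·ft: 288.9/1.356 = 213 lb·ft

213 lb·ft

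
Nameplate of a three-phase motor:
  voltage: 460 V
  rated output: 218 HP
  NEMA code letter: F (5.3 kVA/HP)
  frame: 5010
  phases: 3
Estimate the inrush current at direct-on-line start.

S_LR = 5.3 × 218 = 1155.4 kVA
I_LR = S_LR/(√3·V_L) = 1155400/(1.732×460) = 1450 A

1450 A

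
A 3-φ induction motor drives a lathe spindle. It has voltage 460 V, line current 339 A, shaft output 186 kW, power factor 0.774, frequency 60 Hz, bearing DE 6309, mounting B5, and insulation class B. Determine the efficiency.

89.0 %

P_out = 186 kW = 186000 W
P_in = √3·V_L·I_L·cosφ = 1.732 × 460 × 339 × 0.774 = 209048 W
η = P_out / P_in = 186000 / 209048 = 0.890 = 89.0%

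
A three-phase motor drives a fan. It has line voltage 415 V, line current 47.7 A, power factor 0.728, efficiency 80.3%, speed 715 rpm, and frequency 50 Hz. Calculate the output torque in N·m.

268 N·m

P_in = √3·V·I·cosφ = 1.732 × 415 × 47.7 × 0.728 = 24960 W
P_out = η·P_in = 0.803 × 24960 = 20043 W
n = 715 rpm
ω = 2π×715/60 = 74.87 rad/s
τ = P_out/ω = 20043/74.87 = 268 N·m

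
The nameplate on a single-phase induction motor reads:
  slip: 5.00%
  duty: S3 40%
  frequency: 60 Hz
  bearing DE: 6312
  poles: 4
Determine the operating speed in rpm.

n_s = 120f/p = 120×60/4 = 1800 rpm
n = n_s(1 − s) = 1800 × (1 − 0.05) = 1710 rpm

1710 rpm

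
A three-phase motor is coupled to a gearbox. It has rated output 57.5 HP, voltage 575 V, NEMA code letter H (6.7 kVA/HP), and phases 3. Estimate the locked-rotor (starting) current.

387 A

S_LR = 6.7 × 57.5 = 385.25 kVA
I_LR = S_LR/(√3·V_L) = 385250/(1.732×575) = 387 A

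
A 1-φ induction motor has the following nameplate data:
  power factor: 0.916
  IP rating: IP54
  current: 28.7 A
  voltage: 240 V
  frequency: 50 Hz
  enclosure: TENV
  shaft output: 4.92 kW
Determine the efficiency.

P_out = 4.92 kW = 4920 W
P_in = V·I·cosφ = 240 × 28.7 × 0.916 = 6309 W
η = P_out / P_in = 4920 / 6309 = 0.780 = 78.0%

78.0 %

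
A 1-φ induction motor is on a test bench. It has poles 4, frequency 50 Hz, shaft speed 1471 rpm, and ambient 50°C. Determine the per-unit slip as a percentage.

1.9 %

n_s = 120f/p = 120×50/4 = 1500 rpm
s = (n_s − n)/n_s = (1500 − 1471)/1500 = 0.0193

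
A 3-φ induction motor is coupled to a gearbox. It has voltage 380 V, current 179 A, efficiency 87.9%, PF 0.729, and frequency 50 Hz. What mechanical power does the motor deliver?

75.5 kW

P_in = √3·V·I·cosφ = 1.732 × 380 × 179 × 0.729 = 85884 W
P_out = η·P_in = 0.879 × 85884 = 75492 W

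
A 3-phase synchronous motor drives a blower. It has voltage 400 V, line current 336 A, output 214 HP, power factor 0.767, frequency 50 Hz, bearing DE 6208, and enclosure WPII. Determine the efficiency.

P_out = 214 × 746 = 159644 W
P_in = √3·V_L·I_L·cosφ = 1.732 × 400 × 336 × 0.767 = 178543 W
η = P_out / P_in = 159644 / 178543 = 0.894 = 89.4%

89.4 %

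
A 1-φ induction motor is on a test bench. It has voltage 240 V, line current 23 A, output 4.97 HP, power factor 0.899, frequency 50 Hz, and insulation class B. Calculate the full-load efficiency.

P_out = 4.97 × 746 = 3708 W
P_in = V·I·cosφ = 240 × 23 × 0.899 = 4962 W
η = P_out / P_in = 3708 / 4962 = 0.747 = 74.7%

74.7 %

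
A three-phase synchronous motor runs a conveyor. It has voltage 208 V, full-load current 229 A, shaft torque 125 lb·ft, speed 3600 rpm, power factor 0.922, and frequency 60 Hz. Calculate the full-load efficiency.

τ = 125 lb·ft × 1.356 = 169.5 N·m
ω = 2π × 3600/60 = 377 rad/s; P_out = τω = 169.5 × 377 = 63902 W
P_in = √3·V_L·I_L·cosφ = 1.732 × 208 × 229 × 0.922 = 76064 W
η = P_out / P_in = 63902 / 76064 = 0.840 = 84.0%

84.0 %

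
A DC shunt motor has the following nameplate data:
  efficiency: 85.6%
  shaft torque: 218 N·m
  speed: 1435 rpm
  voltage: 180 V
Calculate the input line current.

ω = 2π×1435/60 = 150.3 rad/s; P_out = τω = 218 × 150.3 = 32765 W
P_in = P_out / η = 32765 / 0.856 = 38277 W
I = P_in / V = 38277 / 180 = 213 A

213 A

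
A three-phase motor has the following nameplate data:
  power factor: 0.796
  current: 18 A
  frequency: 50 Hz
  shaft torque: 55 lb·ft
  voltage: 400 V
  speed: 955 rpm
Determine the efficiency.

75.1 %

τ = 55 lb·ft × 1.356 = 74.58 N·m
ω = 2π × 955/60 = 100 rad/s; P_out = τω = 74.58 × 100 = 7458 W
P_in = √3·V_L·I_L·cosφ = 1.732 × 400 × 18 × 0.796 = 9926 W
η = P_out / P_in = 7458 / 9926 = 0.751 = 75.1%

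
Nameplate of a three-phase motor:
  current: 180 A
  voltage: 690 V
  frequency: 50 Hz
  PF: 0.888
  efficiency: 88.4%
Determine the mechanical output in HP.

226 HP

P_in = √3·V·I·cosφ = 1.732 × 690 × 180 × 0.888 = 191022 W
P_out = η·P_in = 0.884 × 191022 = 168863 W
= 168863/746 = 226 HP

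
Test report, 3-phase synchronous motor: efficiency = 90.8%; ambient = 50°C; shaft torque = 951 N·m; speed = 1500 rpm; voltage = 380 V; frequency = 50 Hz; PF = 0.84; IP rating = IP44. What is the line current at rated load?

ω = 2π×1500/60 = 157.1 rad/s; P_out = τω = 951 × 157.1 = 149402 W
P_in = P_out / η = 149402 / 0.908 = 164540 W
I_L = P_in / (√3·V_L·cosφ) = 164540 / (1.732 × 380 × 0.84) = 298 A

298 A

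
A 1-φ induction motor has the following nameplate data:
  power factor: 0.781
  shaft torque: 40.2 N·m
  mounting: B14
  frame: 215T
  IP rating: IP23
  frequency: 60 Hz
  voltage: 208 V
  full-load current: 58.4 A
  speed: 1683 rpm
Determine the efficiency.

74.7 %

ω = 2π × 1683/60 = 176.2 rad/s; P_out = τω = 40.2 × 176.2 = 7083 W
P_in = V·I·cosφ = 208 × 58.4 × 0.781 = 9487 W
η = P_out / P_in = 7083 / 9487 = 0.747 = 74.7%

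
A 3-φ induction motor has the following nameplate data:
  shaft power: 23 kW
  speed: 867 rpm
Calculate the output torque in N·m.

ω = 2π × 867/60 = 90.79 rad/s
τ = P/ω = 23000/90.79 = 253 N·m

253 N·m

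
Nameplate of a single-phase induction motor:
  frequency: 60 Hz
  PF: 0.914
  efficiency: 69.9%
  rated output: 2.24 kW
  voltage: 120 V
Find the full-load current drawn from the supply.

29.2 A

P_out = 2.24 kW = 2240 W
P_in = P_out / η = 2240 / 0.699 = 3205 W
I = P_in / (V·cosφ) = 3205 / (120 × 0.914) = 29.2 A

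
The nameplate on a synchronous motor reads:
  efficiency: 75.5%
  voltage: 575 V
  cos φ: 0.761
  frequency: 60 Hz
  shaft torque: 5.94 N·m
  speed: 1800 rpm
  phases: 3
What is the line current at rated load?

1.96 A

ω = 2π×1800/60 = 188.5 rad/s; P_out = τω = 5.94 × 188.5 = 1120 W
P_in = P_out / η = 1120 / 0.755 = 1483 W
I_L = P_in / (√3·V_L·cosφ) = 1483 / (1.732 × 575 × 0.761) = 1.96 A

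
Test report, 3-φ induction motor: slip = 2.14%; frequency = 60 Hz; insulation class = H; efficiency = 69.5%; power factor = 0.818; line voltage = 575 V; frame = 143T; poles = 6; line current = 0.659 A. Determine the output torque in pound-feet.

P_in = √3·V·I·cosφ = 1.732 × 575 × 0.659 × 0.818 = 537 W
P_out = η·P_in = 0.695 × 537 = 373 W
n_s = 120×60/6 = 1200 rpm; n = 1200×(1−0.0214) = 1174 rpm
ω = 2π×1174/60 = 122.9 rad/s
τ = P_out/ω = 373/122.9 = 3.035 N·m
In lb·ft: 3.035/1.356 = 2.24 lb·ft

2.24 lb·ft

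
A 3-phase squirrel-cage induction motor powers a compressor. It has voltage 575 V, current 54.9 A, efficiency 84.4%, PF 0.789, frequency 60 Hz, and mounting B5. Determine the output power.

P_in = √3·V·I·cosφ = 1.732 × 575 × 54.9 × 0.789 = 43139 W
P_out = η·P_in = 0.844 × 43139 = 36409 W

36.4 kW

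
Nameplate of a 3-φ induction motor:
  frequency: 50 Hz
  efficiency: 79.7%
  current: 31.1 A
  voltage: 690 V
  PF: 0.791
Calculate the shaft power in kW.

P_in = √3·V·I·cosφ = 1.732 × 690 × 31.1 × 0.791 = 29399 W
P_out = η·P_in = 0.797 × 29399 = 23431 W

23.4 kW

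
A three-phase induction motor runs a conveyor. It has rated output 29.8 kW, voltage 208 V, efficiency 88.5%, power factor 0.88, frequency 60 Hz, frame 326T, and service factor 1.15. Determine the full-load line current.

106 A

P_out = 29.8 kW = 29800 W
P_in = P_out / η = 29800 / 0.885 = 33672 W
I_L = P_in / (√3·V_L·cosφ) = 33672 / (1.732 × 208 × 0.88) = 106 A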